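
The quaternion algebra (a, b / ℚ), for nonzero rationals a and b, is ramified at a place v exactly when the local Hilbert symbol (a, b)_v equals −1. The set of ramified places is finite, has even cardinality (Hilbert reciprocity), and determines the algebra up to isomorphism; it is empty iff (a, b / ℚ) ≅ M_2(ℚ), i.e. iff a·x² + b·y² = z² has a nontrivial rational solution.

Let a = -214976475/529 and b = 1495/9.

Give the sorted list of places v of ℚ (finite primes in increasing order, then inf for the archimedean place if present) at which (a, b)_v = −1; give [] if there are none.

(a, b) ≡ (-19499, 1495) mod (ℚ^×)²; places V = {2, 3, 5, 7, 13, 17, 23, 31, 37, ∞}.
(a,b)_2: α=0, β=0; u≡5, v≡7 (mod 8); ε(u)ε(v)=0·1, αω(v)=0·0, βω(u)=0·1; sum ≡ 0  ⇒  +1.
(a,b)_37: α=1, u≡21; β=0, v≡14 (mod 37); (21|37)=+1, (14|37)=-1; sign (−1)^0·+1^0·-1^1 = -1.
(a,b)_7: α=2, u≡6; β=0, v≡2 (mod 7); (6|7)=-1, (2|7)=+1; sign (−1)^0·-1^0·+1^2 = +1.
(a,b)_∞: sgn(-19499)=−, sgn(1495)=+, so +1.
(a,b)_3: α=2, u≡1; β=-2, v≡1 (mod 3); (1|3)=+1, (1|3)=+1; sign (−1)^0·+1^-2·+1^2 = +1.
(a,b)_5: α=2, u≡4; β=1, v≡1 (mod 5); (4|5)=+1, (1|5)=+1; sign (−1)^0·+1^1·+1^2 = +1.
(a,b)_13: α=0, u≡3; β=1, v≡7 (mod 13); (3|13)=+1, (7|13)=-1; sign (−1)^0·+1^1·-1^0 = +1.
(a,b)_17: α=1, u≡15; β=0, v≡15 (mod 17); (15|17)=+1, (15|17)=+1; sign (−1)^0·+1^0·+1^1 = +1.
(a,b)_31: α=1, u≡3; β=0, v≡18 (mod 31); (3|31)=-1, (18|31)=+1; sign (−1)^0·-1^0·+1^1 = +1.
(a,b)_23: α=-2, u≡17; β=1, v≡20 (mod 23); (17|23)=-1, (20|23)=-1; sign (−1)^0·-1^1·-1^-2 = -1.
|Ram(-19499, 1495)| = 2, even; anisotropic at {23, 37}.

[23, 37]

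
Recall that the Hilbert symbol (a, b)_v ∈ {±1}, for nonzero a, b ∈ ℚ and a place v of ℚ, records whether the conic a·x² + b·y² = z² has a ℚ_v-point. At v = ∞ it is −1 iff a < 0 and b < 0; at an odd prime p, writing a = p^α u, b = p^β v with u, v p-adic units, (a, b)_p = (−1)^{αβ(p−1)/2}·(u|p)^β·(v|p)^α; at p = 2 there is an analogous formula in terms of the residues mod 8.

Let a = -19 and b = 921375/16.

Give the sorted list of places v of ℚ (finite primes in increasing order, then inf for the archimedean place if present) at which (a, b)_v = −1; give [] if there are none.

(a, b) ≡ (-19, 455) mod (ℚ^×)²; places V = {2, 3, 5, 7, 13, 19, ∞}.
(a,b)_5: α=0, u≡1; β=3, v≡1 (mod 5); (1|5)=+1, (1|5)=+1; sign (−1)^0·+1^3·+1^0 = +1.
(a,b)_∞: sgn(-19)=−, sgn(455)=+, so +1.
(a,b)_7: α=0, u≡2; β=1, v≡2 (mod 7); (2|7)=+1, (2|7)=+1; sign (−1)^0·+1^1·+1^0 = +1.
(a,b)_19: α=1, u≡18; β=0, v≡10 (mod 19); (18|19)=-1, (10|19)=-1; sign (−1)^0·-1^0·-1^1 = -1.
(a,b)_13: α=0, u≡7; β=1, v≡4 (mod 13); (7|13)=-1, (4|13)=+1; sign (−1)^0·-1^1·+1^0 = -1.
(a,b)_2: α=0, β=-4; u≡5, v≡7 (mod 8); ε(u)ε(v)=0·1, αω(v)=0·0, βω(u)=-4·1; sum ≡ 0  ⇒  +1.
(a,b)_3: α=0, u≡2; β=4, v≡2 (mod 3); (2|3)=-1, (2|3)=-1; sign (−1)^0·-1^4·-1^0 = +1.
|Ram(-19, 455)| = 2, even; anisotropic at {13, 19}.

[13, 19]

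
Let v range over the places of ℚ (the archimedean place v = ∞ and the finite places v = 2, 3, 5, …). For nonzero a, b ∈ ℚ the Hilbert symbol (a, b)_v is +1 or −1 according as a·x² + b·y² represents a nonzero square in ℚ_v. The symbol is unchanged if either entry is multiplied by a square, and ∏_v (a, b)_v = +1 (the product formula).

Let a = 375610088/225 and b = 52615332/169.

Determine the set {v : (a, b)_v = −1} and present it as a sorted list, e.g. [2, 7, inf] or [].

[3, 11]

Mod squares: a ≡ 1916378, b ≡ 162393. Check v ∈ {∞, 2, 3, 5, 7, 11, 13, 19, 29, 37, 47}.
v=5: a=5^-2·(≡2), b=5^0·(≡3) mod 5; (2|5)=-1, (3|5)=-1; (−1)^{-2·0·2}·(-1)^0·(-1)^-2 = +1.
v=19: a=19^1·(≡18), b=19^1·(≡11) mod 19; (18|19)=-1, (11|19)=+1; (−1)^{1·1·9}·(-1)^1·(+1)^1 = +1.
v=11: a=11^0·(≡8), b=11^1·(≡4) mod 11; (8|11)=-1, (4|11)=+1; (−1)^{0·1·5}·(-1)^1·(+1)^0 = -1.
v=29: a=29^1·(≡20), b=29^0·(≡7) mod 29; (20|29)=+1, (7|29)=+1; (−1)^{1·0·14}·(+1)^0·(+1)^1 = +1.
v=2: v_2(a)=3, v_2(b)=2; units ≡ 5, 1 (mod 8); ε·ε+αω+βω = 0·0+3·0+2·1 ≡ 0  ⇒  (a,b)_2 = +1.
v=∞: 1916378 > 0 and 162393 > 0  ⇒  (a,b)_∞ = +1.
v=7: a=7^2·(≡1), b=7^1·(≡2) mod 7; (1|7)=+1, (2|7)=+1; (−1)^{2·1·3}·(+1)^1·(+1)^2 = +1.
v=47: a=47^1·(≡27), b=47^0·(≡12) mod 47; (27|47)=+1, (12|47)=+1; (−1)^{1·0·23}·(+1)^0·(+1)^1 = +1.
v=37: a=37^1·(≡15), b=37^1·(≡6) mod 37; (15|37)=-1, (6|37)=-1; (−1)^{1·1·18}·(-1)^1·(-1)^1 = +1.
v=3: a=3^-2·(≡2), b=3^5·(≡2) mod 3; (2|3)=-1, (2|3)=-1; (−1)^{-2·5·1}·(-1)^5·(-1)^-2 = -1.
v=13: a=13^0·(≡12), b=13^-2·(≡3) mod 13; (12|13)=+1, (3|13)=+1; (−1)^{0·-2·6}·(+1)^-2·(+1)^0 = +1.
Ram(1916378, 162393) = {3, 11}; no ℚ_3-point on the conic.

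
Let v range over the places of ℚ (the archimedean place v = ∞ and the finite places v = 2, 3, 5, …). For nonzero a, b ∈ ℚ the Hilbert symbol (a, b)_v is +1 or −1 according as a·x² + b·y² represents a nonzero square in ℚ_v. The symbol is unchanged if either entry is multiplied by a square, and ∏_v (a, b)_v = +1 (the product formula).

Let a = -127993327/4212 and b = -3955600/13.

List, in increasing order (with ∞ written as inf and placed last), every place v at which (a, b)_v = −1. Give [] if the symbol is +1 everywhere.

Mod squares: a ≡ -899899, b ≡ -128557. Check v ∈ {∞, 2, 3, 5, 7, 11, 13, 29, 31, 43}.
v=∞: -899899 < 0 and -128557 < 0  ⇒  (a,b)_∞ = -1.
v=11: a=11^1·(≡1), b=11^1·(≡6) mod 11; (1|11)=+1, (6|11)=-1; (−1)^{1·1·5}·(+1)^1·(-1)^1 = +1.
v=5: a=5^0·(≡4), b=5^2·(≡2) mod 5; (4|5)=+1, (2|5)=-1; (−1)^{0·2·2}·(+1)^2·(-1)^0 = +1.
v=13: a=13^-1·(≡7), b=13^-1·(≡1) mod 13; (7|13)=-1, (1|13)=+1; (−1)^{-1·-1·6}·(-1)^-1·(+1)^-1 = -1.
v=7: a=7^1·(≡6), b=7^0·(≡5) mod 7; (6|7)=-1, (5|7)=-1; (−1)^{1·0·3}·(-1)^0·(-1)^1 = -1.
v=43: a=43^2·(≡18), b=43^0·(≡1) mod 43; (18|43)=-1, (1|43)=+1; (−1)^{2·0·21}·(-1)^0·(+1)^2 = +1.
v=2: v_2(a)=-2, v_2(b)=4; units ≡ 5, 3 (mod 8); ε·ε+αω+βω = 0·1+-2·1+4·1 ≡ 0  ⇒  (a,b)_2 = +1.
v=31: a=31^1·(≡5), b=31^1·(≡14) mod 31; (5|31)=+1, (14|31)=+1; (−1)^{1·1·15}·(+1)^1·(+1)^1 = -1.
v=3: a=3^-4·(≡2), b=3^0·(≡2) mod 3; (2|3)=-1, (2|3)=-1; (−1)^{-4·0·1}·(-1)^0·(-1)^-4 = +1.
v=29: a=29^1·(≡9), b=29^1·(≡28) mod 29; (9|29)=+1, (28|29)=+1; (−1)^{1·1·14}·(+1)^1·(+1)^1 = +1.
(-899899, -128557 / ℚ) ramifies at {7, 13, 31, ∞}: a division algebra.

[7, 13, 31, inf]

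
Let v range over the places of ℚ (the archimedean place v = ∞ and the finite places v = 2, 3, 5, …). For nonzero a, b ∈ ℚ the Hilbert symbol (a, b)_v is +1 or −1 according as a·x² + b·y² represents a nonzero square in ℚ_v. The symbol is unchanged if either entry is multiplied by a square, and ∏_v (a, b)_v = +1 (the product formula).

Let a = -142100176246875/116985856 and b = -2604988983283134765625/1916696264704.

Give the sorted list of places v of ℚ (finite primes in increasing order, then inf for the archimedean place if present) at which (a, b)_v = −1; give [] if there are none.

[3, 5, 7, inf]

Mod squares: a ≡ -86955, b ≡ -217. Check v ∈ {∞, 2, 3, 5, 7, 11, 13, 17, 31}.
v=3: a=3^3·(≡1), b=3^0·(≡2) mod 3; (1|3)=+1, (2|3)=-1; (−1)^{3·0·1}·(+1)^0·(-1)^3 = -1.
v=13: a=13^-4·(≡11), b=13^-4·(≡1) mod 13; (11|13)=-1, (1|13)=+1; (−1)^{-4·-4·6}·(-1)^-4·(+1)^-4 = +1.
v=∞: -86955 < 0 and -217 < 0  ⇒  (a,b)_∞ = -1.
v=5: a=5^5·(≡1), b=5^10·(≡3) mod 5; (1|5)=+1, (3|5)=-1; (−1)^{5·10·2}·(+1)^10·(-1)^5 = -1.
v=31: a=31^1·(≡19), b=31^1·(≡12) mod 31; (19|31)=+1, (12|31)=-1; (−1)^{1·1·15}·(+1)^1·(-1)^1 = +1.
v=7: a=7^4·(≡6), b=7^5·(≡4) mod 7; (6|7)=-1, (4|7)=+1; (−1)^{4·5·3}·(-1)^5·(+1)^4 = -1.
v=11: a=11^3·(≡9), b=11^6·(≡5) mod 11; (9|11)=+1, (5|11)=+1; (−1)^{3·6·5}·(+1)^6·(+1)^3 = +1.
v=17: a=17^1·(≡15), b=17^2·(≡16) mod 17; (15|17)=+1, (16|17)=+1; (−1)^{1·2·8}·(+1)^2·(+1)^1 = +1.
v=2: v_2(a)=-12, v_2(b)=-26; units ≡ 5, 7 (mod 8); ε·ε+αω+βω = 0·1+-12·0+-26·1 ≡ 0  ⇒  (a,b)_2 = +1.
(-86955, -217 / ℚ) ramifies at {3, 5, 7, ∞}: a division algebra.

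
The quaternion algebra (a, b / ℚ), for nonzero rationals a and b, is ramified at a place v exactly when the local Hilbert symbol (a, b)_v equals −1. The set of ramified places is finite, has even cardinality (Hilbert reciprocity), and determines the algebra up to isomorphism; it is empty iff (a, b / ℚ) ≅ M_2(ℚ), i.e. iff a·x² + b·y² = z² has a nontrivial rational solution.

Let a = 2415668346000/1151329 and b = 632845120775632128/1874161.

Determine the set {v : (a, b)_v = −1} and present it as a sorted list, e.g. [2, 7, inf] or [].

[3, 5, 13, 17]

Mod squares: a ≡ 65, b ≡ 357. Check v ∈ {∞, 2, 3, 5, 7, 13, 17, 29, 37}.
v=37: a=37^-2·(≡16), b=37^-4·(≡24) mod 37; (16|37)=+1, (24|37)=-1; (−1)^{-2·-4·18}·(+1)^-4·(-1)^-2 = +1.
v=7: a=7^2·(≡2), b=7^5·(≡4) mod 7; (2|7)=+1, (4|7)=+1; (−1)^{2·5·3}·(+1)^5·(+1)^2 = +1.
v=2: v_2(a)=4, v_2(b)=8; units ≡ 1, 5 (mod 8); ε·ε+αω+βω = 0·0+4·1+8·0 ≡ 0  ⇒  (a,b)_2 = +1.
v=∞: 65 > 0 and 357 > 0  ⇒  (a,b)_∞ = +1.
v=13: a=13^1·(≡11), b=13^2·(≡2) mod 13; (11|13)=-1, (2|13)=-1; (−1)^{1·2·6}·(-1)^2·(-1)^1 = -1.
v=5: a=5^3·(≡2), b=5^0·(≡3) mod 5; (2|5)=-1, (3|5)=-1; (−1)^{3·0·2}·(-1)^0·(-1)^3 = -1.
v=3: a=3^8·(≡2), b=3^11·(≡2) mod 3; (2|3)=-1, (2|3)=-1; (−1)^{8·11·1}·(-1)^11·(-1)^8 = -1.
v=29: a=29^-2·(≡23), b=29^0·(≡28) mod 29; (23|29)=+1, (28|29)=+1; (−1)^{-2·0·14}·(+1)^0·(+1)^-2 = +1.
v=17: a=17^2·(≡12), b=17^3·(≡15) mod 17; (12|17)=-1, (15|17)=+1; (−1)^{2·3·8}·(-1)^3·(+1)^2 = -1.
Ram(65, 357) = {3, 5, 13, 17}; no ℚ_3-point on the conic.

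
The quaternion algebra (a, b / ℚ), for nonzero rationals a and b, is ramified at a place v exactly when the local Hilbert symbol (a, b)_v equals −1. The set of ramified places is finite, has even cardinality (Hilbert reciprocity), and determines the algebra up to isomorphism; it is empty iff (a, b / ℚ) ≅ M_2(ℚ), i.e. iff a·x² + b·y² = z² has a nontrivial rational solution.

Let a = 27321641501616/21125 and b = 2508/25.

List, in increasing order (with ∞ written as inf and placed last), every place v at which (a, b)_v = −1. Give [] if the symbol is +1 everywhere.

[2, 3, 5, 19]

Mod squares: a ≡ 41055, b ≡ 627. Check v ∈ {∞, 2, 3, 5, 7, 11, 13, 17, 19, 23}.
v=2: v_2(a)=4, v_2(b)=2; units ≡ 7, 3 (mod 8); ε·ε+αω+βω = 1·1+4·1+2·0 ≡ 1  ⇒  (a,b)_2 = -1.
v=13: a=13^-2·(≡9), b=13^0·(≡1) mod 13; (9|13)=+1, (1|13)=+1; (−1)^{-2·0·6}·(+1)^0·(+1)^-2 = +1.
v=11: a=11^2·(≡9), b=11^1·(≡10) mod 11; (9|11)=+1, (10|11)=-1; (−1)^{2·1·5}·(+1)^1·(-1)^2 = +1.
v=3: a=3^3·(≡2), b=3^1·(≡2) mod 3; (2|3)=-1, (2|3)=-1; (−1)^{3·1·1}·(-1)^1·(-1)^3 = -1.
v=∞: 41055 > 0 and 627 > 0  ⇒  (a,b)_∞ = +1.
v=5: a=5^-3·(≡4), b=5^-2·(≡3) mod 5; (4|5)=+1, (3|5)=-1; (−1)^{-3·-2·2}·(+1)^-2·(-1)^-3 = -1.
v=23: a=23^3·(≡22), b=23^0·(≡12) mod 23; (22|23)=-1, (12|23)=+1; (−1)^{3·0·11}·(-1)^0·(+1)^3 = +1.
v=17: a=17^1·(≡15), b=17^0·(≡16) mod 17; (15|17)=+1, (16|17)=+1; (−1)^{1·0·8}·(+1)^0·(+1)^1 = +1.
v=7: a=7^1·(≡6), b=7^0·(≡4) mod 7; (6|7)=-1, (4|7)=+1; (−1)^{1·0·3}·(-1)^0·(+1)^1 = +1.
v=19: a=19^2·(≡3), b=19^1·(≡3) mod 19; (3|19)=-1, (3|19)=-1; (−1)^{2·1·9}·(-1)^1·(-1)^2 = -1.
Ram(41055, 627) = {2, 3, 5, 19}; no ℚ_2-point on the conic.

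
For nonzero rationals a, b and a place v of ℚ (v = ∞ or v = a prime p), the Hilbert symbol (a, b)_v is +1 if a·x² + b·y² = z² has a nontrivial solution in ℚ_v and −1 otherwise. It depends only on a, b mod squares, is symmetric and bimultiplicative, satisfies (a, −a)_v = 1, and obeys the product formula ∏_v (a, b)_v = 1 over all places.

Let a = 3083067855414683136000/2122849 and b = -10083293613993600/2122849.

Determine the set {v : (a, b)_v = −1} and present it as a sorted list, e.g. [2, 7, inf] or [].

(a, b) ≡ (15015, -154) mod (ℚ^×)²; places V = {2, 3, 5, 7, 11, 13, 19, 31, 47, ∞}.
(a,b)_11: α=1, u≡4; β=1, v≡10 (mod 11); (4|11)=+1, (10|11)=-1; sign (−1)^1·+1^1·-1^1 = +1.
(a,b)_31: α=-2, u≡23; β=-2, v≡10 (mod 31); (23|31)=-1, (10|31)=+1; sign (−1)^0·-1^-2·+1^-2 = +1.
(a,b)_13: α=5, u≡7; β=4, v≡2 (mod 13); (7|13)=-1, (2|13)=-1; sign (−1)^0·-1^4·-1^5 = -1.
(a,b)_2: α=12, β=7; u≡7, v≡3 (mod 8); ε(u)ε(v)=1·1, αω(v)=12·1, βω(u)=7·0; sum ≡ 1  ⇒  -1.
(a,b)_19: α=2, u≡4; β=2, v≡6 (mod 19); (4|19)=+1, (6|19)=+1; sign (−1)^0·+1^2·+1^2 = +1.
(a,b)_∞: sgn(15015)=+, sgn(-154)=−, so +1.
(a,b)_3: α=5, u≡1; β=4, v≡2 (mod 3); (1|3)=+1, (2|3)=-1; sign (−1)^0·+1^4·-1^5 = -1.
(a,b)_5: α=3, u≡2; β=2, v≡4 (mod 5); (2|5)=-1, (4|5)=+1; sign (−1)^0·-1^2·+1^3 = +1.
(a,b)_7: α=5, u≡3; β=3, v≡6 (mod 7); (3|7)=-1, (6|7)=-1; sign (−1)^1·-1^3·-1^5 = -1.
(a,b)_47: α=-2, u≡33; β=-2, v≡25 (mod 47); (33|47)=-1, (25|47)=+1; sign (−1)^0·-1^-2·+1^-2 = +1.
(15015, -154 / ℚ) ramifies at {2, 3, 7, 13}: a division algebra.

[2, 3, 7, 13]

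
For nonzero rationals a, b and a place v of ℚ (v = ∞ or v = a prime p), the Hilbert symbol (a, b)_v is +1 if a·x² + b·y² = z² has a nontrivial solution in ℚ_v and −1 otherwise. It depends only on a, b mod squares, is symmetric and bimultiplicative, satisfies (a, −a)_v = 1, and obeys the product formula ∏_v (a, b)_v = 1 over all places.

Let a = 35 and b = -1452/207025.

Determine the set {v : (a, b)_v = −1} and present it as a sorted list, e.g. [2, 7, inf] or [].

[3, 5]

(a, b) ≡ (35, -3) mod (ℚ^×)²; places V = {2, 3, 5, 7, 11, 13, ∞}.
(a,b)_2: α=0, β=2; u≡3, v≡5 (mod 8); ε(u)ε(v)=1·0, αω(v)=0·1, βω(u)=2·1; sum ≡ 0  ⇒  +1.
(a,b)_7: α=1, u≡5; β=-2, v≡1 (mod 7); (5|7)=-1, (1|7)=+1; sign (−1)^0·-1^-2·+1^1 = +1.
(a,b)_5: α=1, u≡2; β=-2, v≡3 (mod 5); (2|5)=-1, (3|5)=-1; sign (−1)^0·-1^-2·-1^1 = -1.
(a,b)_11: α=0, u≡2; β=2, v≡2 (mod 11); (2|11)=-1, (2|11)=-1; sign (−1)^0·-1^2·-1^0 = +1.
(a,b)_13: α=0, u≡9; β=-2, v≡10 (mod 13); (9|13)=+1, (10|13)=+1; sign (−1)^0·+1^-2·+1^0 = +1.
(a,b)_∞: sgn(35)=+, sgn(-3)=−, so +1.
(a,b)_3: α=0, u≡2; β=1, v≡2 (mod 3); (2|3)=-1, (2|3)=-1; sign (−1)^0·-1^1·-1^0 = -1.
|Ram(35, -3)| = 2, even; anisotropic at {3, 5}.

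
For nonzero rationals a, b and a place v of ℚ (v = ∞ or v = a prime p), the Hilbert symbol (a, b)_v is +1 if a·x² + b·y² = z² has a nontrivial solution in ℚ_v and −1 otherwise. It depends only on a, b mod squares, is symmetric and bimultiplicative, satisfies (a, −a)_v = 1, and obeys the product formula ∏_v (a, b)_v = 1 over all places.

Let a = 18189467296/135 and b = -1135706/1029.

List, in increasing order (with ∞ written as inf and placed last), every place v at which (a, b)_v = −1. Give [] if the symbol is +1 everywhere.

(a, b) ≡ (2310, -546) mod (ℚ^×)²; places V = {2, 3, 5, 7, 11, 13, 19, ∞}.
(a,b)_3: α=-3, u≡2; β=-1, v≡1 (mod 3); (2|3)=-1, (1|3)=+1; sign (−1)^1·-1^-1·+1^-3 = +1.
(a,b)_13: α=2, u≡4; β=1, v≡12 (mod 13); (4|13)=+1, (12|13)=+1; sign (−1)^0·+1^1·+1^2 = +1.
(a,b)_19: α=2, u≡4; β=2, v≡9 (mod 19); (4|19)=+1, (9|19)=+1; sign (−1)^0·+1^2·+1^2 = +1.
(a,b)_∞: sgn(2310)=+, sgn(-546)=−, so +1.
(a,b)_11: α=3, u≡4; β=2, v≡5 (mod 11); (4|11)=+1, (5|11)=+1; sign (−1)^0·+1^2·+1^3 = +1.
(a,b)_5: α=-1, u≡3; β=0, v≡1 (mod 5); (3|5)=-1, (1|5)=+1; sign (−1)^0·-1^0·+1^-1 = +1.
(a,b)_7: α=1, u≡1; β=-3, v≡3 (mod 7); (1|7)=+1, (3|7)=-1; sign (−1)^1·+1^-3·-1^1 = +1.
(a,b)_2: α=5, β=1; u≡3, v≡7 (mod 8); ε(u)ε(v)=1·1, αω(v)=5·0, βω(u)=1·1; sum ≡ 0  ⇒  +1.
Ram(a, b) = ∅: the form 2310·x² + -546·y² − z² is isotropic over every ℚ_v, so by Hasse–Minkowski it is isotropic over ℚ.

[]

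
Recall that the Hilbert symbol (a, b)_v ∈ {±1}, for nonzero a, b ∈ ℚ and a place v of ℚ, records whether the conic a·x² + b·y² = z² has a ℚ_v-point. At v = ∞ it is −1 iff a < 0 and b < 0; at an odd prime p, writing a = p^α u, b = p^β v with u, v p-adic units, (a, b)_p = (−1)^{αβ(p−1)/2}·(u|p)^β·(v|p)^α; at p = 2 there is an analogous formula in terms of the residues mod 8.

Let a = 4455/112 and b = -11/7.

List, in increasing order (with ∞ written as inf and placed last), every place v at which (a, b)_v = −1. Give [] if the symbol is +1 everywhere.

[5, 7]

Mod squares: a ≡ 385, b ≡ -77. Check v ∈ {∞, 2, 3, 5, 7, 11}.
v=7: a=7^-1·(≡5), b=7^-1·(≡3) mod 7; (5|7)=-1, (3|7)=-1; (−1)^{-1·-1·3}·(-1)^-1·(-1)^-1 = -1.
v=11: a=11^1·(≡10), b=11^1·(≡3) mod 11; (10|11)=-1, (3|11)=+1; (−1)^{1·1·5}·(-1)^1·(+1)^1 = +1.
v=3: a=3^4·(≡1), b=3^0·(≡1) mod 3; (1|3)=+1, (1|3)=+1; (−1)^{4·0·1}·(+1)^0·(+1)^4 = +1.
v=2: v_2(a)=-4, v_2(b)=0; units ≡ 1, 3 (mod 8); ε·ε+αω+βω = 0·1+-4·1+0·0 ≡ 0  ⇒  (a,b)_2 = +1.
v=∞: 385 > 0 and -77 < 0  ⇒  (a,b)_∞ = +1.
v=5: a=5^1·(≡3), b=5^0·(≡2) mod 5; (3|5)=-1, (2|5)=-1; (−1)^{1·0·2}·(-1)^0·(-1)^1 = -1.
|Ram(385, -77)| = 2, even; anisotropic at {5, 7}.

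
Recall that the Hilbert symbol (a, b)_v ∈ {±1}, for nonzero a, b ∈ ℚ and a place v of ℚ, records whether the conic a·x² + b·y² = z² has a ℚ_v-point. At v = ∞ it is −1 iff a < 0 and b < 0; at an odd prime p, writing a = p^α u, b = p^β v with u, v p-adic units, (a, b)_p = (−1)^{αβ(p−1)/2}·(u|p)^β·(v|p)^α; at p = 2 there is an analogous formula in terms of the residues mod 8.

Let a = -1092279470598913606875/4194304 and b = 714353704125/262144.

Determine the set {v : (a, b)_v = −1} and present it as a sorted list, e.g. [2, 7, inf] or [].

Mod squares: a ≡ -19, b ≡ 285. Check v ∈ {∞, 2, 3, 5, 17, 19, 31}.
v=19: a=19^7·(≡2), b=19^3·(≡8) mod 19; (2|19)=-1, (8|19)=-1; (−1)^{7·3·9}·(-1)^3·(-1)^7 = -1.
v=5: a=5^4·(≡1), b=5^3·(≡2) mod 5; (1|5)=+1, (2|5)=-1; (−1)^{4·3·2}·(+1)^3·(-1)^4 = +1.
v=2: v_2(a)=-22, v_2(b)=-18; units ≡ 5, 5 (mod 8); ε·ε+αω+βω = 0·0+-22·1+-18·1 ≡ 0  ⇒  (a,b)_2 = +1.
v=∞: -19 < 0 and 285 > 0  ⇒  (a,b)_∞ = +1.
v=3: a=3^4·(≡2), b=3^1·(≡2) mod 3; (2|3)=-1, (2|3)=-1; (−1)^{4·1·1}·(-1)^1·(-1)^4 = -1.
v=31: a=31^0·(≡3), b=31^2·(≡30) mod 31; (3|31)=-1, (30|31)=-1; (−1)^{0·2·15}·(-1)^2·(-1)^0 = +1.
v=17: a=17^6·(≡2), b=17^2·(≡1) mod 17; (2|17)=+1, (1|17)=+1; (−1)^{6·2·8}·(+1)^2·(+1)^6 = +1.
(-19, 285 / ℚ) ramifies at {3, 19}: a division algebra.

[3, 19]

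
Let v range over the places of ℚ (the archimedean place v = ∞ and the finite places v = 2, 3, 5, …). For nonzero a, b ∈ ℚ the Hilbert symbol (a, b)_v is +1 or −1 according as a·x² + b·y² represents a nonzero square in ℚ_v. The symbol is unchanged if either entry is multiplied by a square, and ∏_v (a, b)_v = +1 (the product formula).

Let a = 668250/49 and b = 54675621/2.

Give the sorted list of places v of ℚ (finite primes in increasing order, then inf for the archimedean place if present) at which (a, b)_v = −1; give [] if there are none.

(a, b) ≡ (330, 858) mod (ℚ^×)²; places V = {2, 3, 5, 7, 11, 13, 17, ∞}.
(a,b)_17: α=0, u≡10; β=2, v≡15 (mod 17); (10|17)=-1, (15|17)=+1; sign (−1)^0·-1^2·+1^0 = +1.
(a,b)_11: α=1, u≡6; β=1, v≡9 (mod 11); (6|11)=-1, (9|11)=+1; sign (−1)^1·-1^1·+1^1 = +1.
(a,b)_2: α=1, β=-1; u≡5, v≡5 (mod 8); ε(u)ε(v)=0·0, αω(v)=1·1, βω(u)=-1·1; sum ≡ 0  ⇒  +1.
(a,b)_13: α=0, u≡5; β=1, v≡9 (mod 13); (5|13)=-1, (9|13)=+1; sign (−1)^0·-1^1·+1^0 = -1.
(a,b)_3: α=5, u≡2; β=3, v≡1 (mod 3); (2|3)=-1, (1|3)=+1; sign (−1)^1·-1^3·+1^5 = +1.
(a,b)_7: α=-2, u≡2; β=2, v≡4 (mod 7); (2|7)=+1, (4|7)=+1; sign (−1)^0·+1^2·+1^-2 = +1.
(a,b)_∞: sgn(330)=+, sgn(858)=+, so +1.
(a,b)_5: α=3, u≡4; β=0, v≡3 (mod 5); (4|5)=+1, (3|5)=-1; sign (−1)^0·+1^0·-1^3 = -1.
|Ram(330, 858)| = 2, even; anisotropic at {5, 13}.

[5, 13]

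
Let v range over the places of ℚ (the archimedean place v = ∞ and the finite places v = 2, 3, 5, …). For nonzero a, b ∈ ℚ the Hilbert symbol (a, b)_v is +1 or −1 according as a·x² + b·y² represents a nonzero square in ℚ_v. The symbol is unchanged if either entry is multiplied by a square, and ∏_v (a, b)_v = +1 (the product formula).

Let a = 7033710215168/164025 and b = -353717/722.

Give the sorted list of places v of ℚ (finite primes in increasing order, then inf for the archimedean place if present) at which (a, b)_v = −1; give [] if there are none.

(a, b) ≡ (2, -4186) mod (ℚ^×)²; places V = {2, 3, 5, 7, 13, 19, 23, ∞}.
(a,b)_∞: sgn(2)=+, sgn(-4186)=−, so +1.
(a,b)_3: α=-8, u≡2; β=0, v≡2 (mod 3); (2|3)=-1, (2|3)=-1; sign (−1)^0·-1^0·-1^-8 = +1.
(a,b)_13: α=2, u≡6; β=3, v≡3 (mod 13); (6|13)=-1, (3|13)=+1; sign (−1)^0·-1^3·+1^2 = -1.
(a,b)_19: α=0, u≡14; β=-2, v≡3 (mod 19); (14|19)=-1, (3|19)=-1; sign (−1)^0·-1^-2·-1^0 = +1.
(a,b)_23: α=2, u≡4; β=1, v≡6 (mod 23); (4|23)=+1, (6|23)=+1; sign (−1)^0·+1^1·+1^2 = +1.
(a,b)_7: α=4, u≡4; β=1, v≡2 (mod 7); (4|7)=+1, (2|7)=+1; sign (−1)^0·+1^1·+1^4 = +1.
(a,b)_5: α=-2, u≡3; β=0, v≡4 (mod 5); (3|5)=-1, (4|5)=+1; sign (−1)^0·-1^0·+1^-2 = +1.
(a,b)_2: α=15, β=-1; u≡1, v≡3 (mod 8); ε(u)ε(v)=0·1, αω(v)=15·1, βω(u)=-1·0; sum ≡ 1  ⇒  -1.
Ram(2, -4186) = {2, 13}; no ℚ_2-point on the conic.

[2, 13]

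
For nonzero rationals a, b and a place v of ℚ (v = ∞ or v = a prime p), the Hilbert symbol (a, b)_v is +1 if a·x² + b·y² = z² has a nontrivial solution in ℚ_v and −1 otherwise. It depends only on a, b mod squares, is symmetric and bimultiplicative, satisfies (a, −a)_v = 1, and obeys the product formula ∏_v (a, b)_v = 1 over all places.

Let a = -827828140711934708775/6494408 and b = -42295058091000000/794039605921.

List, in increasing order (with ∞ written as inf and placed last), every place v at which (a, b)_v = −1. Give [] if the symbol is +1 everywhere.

Mod squares: a ≡ -638, b ≡ -236379. Check v ∈ {∞, 2, 3, 5, 11, 13, 17, 19, 23, 29, 43, 47, 53}.
v=17: a=17^-2·(≡1), b=17^-2·(≡6) mod 17; (1|17)=+1, (6|17)=-1; (−1)^{-2·-2·8}·(+1)^-2·(-1)^-2 = +1.
v=47: a=47^2·(≡33), b=47^2·(≡11) mod 47; (33|47)=-1, (11|47)=-1; (−1)^{2·2·23}·(-1)^2·(-1)^2 = +1.
v=2: v_2(a)=-3, v_2(b)=6; units ≡ 1, 5 (mod 8); ε·ε+αω+βω = 0·0+-3·1+6·0 ≡ 1  ⇒  (a,b)_2 = -1.
v=11: a=11^3·(≡10), b=11^1·(≡4) mod 11; (10|11)=-1, (4|11)=+1; (−1)^{3·1·5}·(-1)^1·(+1)^3 = +1.
v=13: a=13^2·(≡10), b=13^1·(≡9) mod 13; (10|13)=+1, (9|13)=+1; (−1)^{2·1·6}·(+1)^1·(+1)^2 = +1.
v=19: a=19^2·(≡14), b=19^1·(≡16) mod 19; (14|19)=-1, (16|19)=+1; (−1)^{2·1·9}·(-1)^1·(+1)^2 = -1.
v=∞: -638 < 0 and -236379 < 0  ⇒  (a,b)_∞ = -1.
v=5: a=5^2·(≡3), b=5^6·(≡1) mod 5; (3|5)=-1, (1|5)=+1; (−1)^{2·6·2}·(-1)^6·(+1)^2 = +1.
v=23: a=23^0·(≡16), b=23^-2·(≡19) mod 23; (16|23)=+1, (19|23)=-1; (−1)^{0·-2·11}·(+1)^-2·(-1)^0 = +1.
v=53: a=53^-2·(≡3), b=53^-2·(≡25) mod 53; (3|53)=-1, (25|53)=+1; (−1)^{-2·-2·26}·(-1)^-2·(+1)^-2 = +1.
v=29: a=29^5·(≡13), b=29^1·(≡27) mod 29; (13|29)=+1, (27|29)=-1; (−1)^{5·1·14}·(+1)^1·(-1)^5 = -1.
v=3: a=3^2·(≡1), b=3^5·(≡2) mod 3; (1|3)=+1, (2|3)=-1; (−1)^{2·5·1}·(+1)^5·(-1)^2 = +1.
v=43: a=43^0·(≡34), b=43^-2·(≡14) mod 43; (34|43)=-1, (14|43)=+1; (−1)^{0·-2·21}·(-1)^-2·(+1)^0 = +1.
(-638, -236379 / ℚ) ramifies at {2, 19, 29, ∞}: a division algebra.

[2, 19, 29, inf]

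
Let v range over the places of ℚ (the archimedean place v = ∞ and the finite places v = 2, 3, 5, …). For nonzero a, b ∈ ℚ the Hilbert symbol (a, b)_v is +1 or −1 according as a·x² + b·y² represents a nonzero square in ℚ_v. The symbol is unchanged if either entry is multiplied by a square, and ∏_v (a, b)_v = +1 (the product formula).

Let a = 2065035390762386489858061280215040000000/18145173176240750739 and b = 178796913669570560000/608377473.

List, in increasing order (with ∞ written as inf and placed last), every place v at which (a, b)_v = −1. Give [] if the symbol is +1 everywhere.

[2, 3, 5, 13, 19, 23, 31, 41]

(a, b) ≡ (115115, 72447) mod (ℚ^×)²; places V = {2, 3, 5, 7, 11, 13, 19, 23, 31, 41, ∞}.
(a,b)_5: α=7, u≡3; β=4, v≡2 (mod 5); (3|5)=-1, (2|5)=-1; sign (−1)^0·-1^4·-1^7 = -1.
(a,b)_11: α=-9, u≡1; β=-4, v≡9 (mod 11); (1|11)=+1, (9|11)=+1; sign (−1)^0·+1^-4·+1^-9 = +1.
(a,b)_23: α=3, u≡17; β=2, v≡10 (mod 23); (17|23)=-1, (10|23)=-1; sign (−1)^0·-1^2·-1^3 = -1.
(a,b)_31: α=2, u≡30; β=1, v≡21 (mod 31); (30|31)=-1, (21|31)=-1; sign (−1)^0·-1^1·-1^2 = -1.
(a,b)_7: α=7, u≡4; β=4, v≡4 (mod 7); (4|7)=+1, (4|7)=+1; sign (−1)^0·+1^4·+1^7 = +1.
(a,b)_19: α=-4, u≡18; β=-1, v≡15 (mod 19); (18|19)=-1, (15|19)=-1; sign (−1)^0·-1^-1·-1^-4 = -1.
(a,b)_13: α=5, u≡2; β=2, v≡5 (mod 13); (2|13)=-1, (5|13)=-1; sign (−1)^0·-1^2·-1^5 = -1.
(a,b)_∞: sgn(115115)=+, sgn(72447)=+, so +1.
(a,b)_2: α=42, β=20; u≡3, v≡7 (mod 8); ε(u)ε(v)=1·1, αω(v)=42·0, βω(u)=20·1; sum ≡ 1  ⇒  -1.
(a,b)_41: α=2, u≡14; β=1, v≡1 (mod 41); (14|41)=-1, (1|41)=+1; sign (−1)^0·-1^1·+1^2 = -1.
(a,b)_3: α=-10, u≡2; β=-7, v≡2 (mod 3); (2|3)=-1, (2|3)=-1; sign (−1)^0·-1^-7·-1^-10 = -1.
|Ram(115115, 72447)| = 8, even; anisotropic at {2, 3, 5, 13, 19, 23, 31, 41}.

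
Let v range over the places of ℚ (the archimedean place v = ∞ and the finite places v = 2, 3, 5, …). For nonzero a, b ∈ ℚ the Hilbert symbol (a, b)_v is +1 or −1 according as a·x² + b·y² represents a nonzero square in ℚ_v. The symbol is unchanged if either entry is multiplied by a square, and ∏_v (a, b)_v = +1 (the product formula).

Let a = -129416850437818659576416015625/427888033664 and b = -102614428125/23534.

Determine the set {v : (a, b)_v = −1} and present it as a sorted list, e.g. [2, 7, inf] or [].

Mod squares: a ≡ -30590, b ≡ -3990. Check v ∈ {∞, 2, 3, 5, 7, 11, 13, 19, 23, 41}.
v=∞: -30590 < 0 and -3990 < 0  ⇒  (a,b)_∞ = -1.
v=2: v_2(a)=-7, v_2(b)=-1; units ≡ 1, 5 (mod 8); ε·ε+αω+βω = 0·0+-7·1+-1·0 ≡ 1  ⇒  (a,b)_2 = -1.
v=19: a=19^3·(≡11), b=19^1·(≡12) mod 19; (11|19)=+1, (12|19)=-1; (−1)^{3·1·9}·(+1)^1·(-1)^3 = +1.
v=13: a=13^-2·(≡3), b=13^0·(≡3) mod 13; (3|13)=+1, (3|13)=+1; (−1)^{-2·0·6}·(+1)^0·(+1)^-2 = +1.
v=23: a=23^5·(≡3), b=23^2·(≡16) mod 23; (3|23)=+1, (16|23)=+1; (−1)^{5·2·11}·(+1)^2·(+1)^5 = +1.
v=7: a=7^-1·(≡5), b=7^-1·(≡4) mod 7; (5|7)=-1, (4|7)=+1; (−1)^{-1·-1·3}·(-1)^-1·(+1)^-1 = +1.
v=5: a=5^15·(≡2), b=5^5·(≡2) mod 5; (2|5)=-1, (2|5)=-1; (−1)^{15·5·2}·(-1)^5·(-1)^15 = +1.
v=41: a=41^-4·(≡39), b=41^-2·(≡15) mod 41; (39|41)=+1, (15|41)=-1; (−1)^{-4·-2·20}·(+1)^-2·(-1)^-4 = +1.
v=11: a=11^4·(≡1), b=11^2·(≡3) mod 11; (1|11)=+1, (3|11)=+1; (−1)^{4·2·5}·(+1)^2·(+1)^4 = +1.
v=3: a=3^8·(≡1), b=3^3·(≡2) mod 3; (1|3)=+1, (2|3)=-1; (−1)^{8·3·1}·(+1)^3·(-1)^8 = +1.
|Ram(-30590, -3990)| = 2, even; anisotropic at {2, ∞}.

[2, inf]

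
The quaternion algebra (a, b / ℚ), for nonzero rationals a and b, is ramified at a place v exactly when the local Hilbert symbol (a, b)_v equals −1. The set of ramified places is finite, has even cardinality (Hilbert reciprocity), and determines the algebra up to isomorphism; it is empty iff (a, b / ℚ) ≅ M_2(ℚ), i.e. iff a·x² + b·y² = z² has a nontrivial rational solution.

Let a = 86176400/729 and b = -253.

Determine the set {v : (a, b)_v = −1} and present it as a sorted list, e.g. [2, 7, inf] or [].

Mod squares: a ≡ 215441, b ≡ -253. Check v ∈ {∞, 2, 3, 5, 11, 17, 19, 23, 29}.
v=19: a=19^1·(≡13), b=19^0·(≡13) mod 19; (13|19)=-1, (13|19)=-1; (−1)^{1·0·9}·(-1)^0·(-1)^1 = -1.
v=17: a=17^1·(≡15), b=17^0·(≡2) mod 17; (15|17)=+1, (2|17)=+1; (−1)^{1·0·8}·(+1)^0·(+1)^1 = +1.
v=23: a=23^1·(≡12), b=23^1·(≡12) mod 23; (12|23)=+1, (12|23)=+1; (−1)^{1·1·11}·(+1)^1·(+1)^1 = -1.
v=11: a=11^0·(≡8), b=11^1·(≡10) mod 11; (8|11)=-1, (10|11)=-1; (−1)^{0·1·5}·(-1)^1·(-1)^0 = -1.
v=3: a=3^-6·(≡2), b=3^0·(≡2) mod 3; (2|3)=-1, (2|3)=-1; (−1)^{-6·0·1}·(-1)^0·(-1)^-6 = +1.
v=5: a=5^2·(≡4), b=5^0·(≡2) mod 5; (4|5)=+1, (2|5)=-1; (−1)^{2·0·2}·(+1)^0·(-1)^2 = +1.
v=29: a=29^1·(≡7), b=29^0·(≡8) mod 29; (7|29)=+1, (8|29)=-1; (−1)^{1·0·14}·(+1)^0·(-1)^1 = -1.
v=2: v_2(a)=4, v_2(b)=0; units ≡ 1, 3 (mod 8); ε·ε+αω+βω = 0·1+4·1+0·0 ≡ 0  ⇒  (a,b)_2 = +1.
v=∞: 215441 > 0 and -253 < 0  ⇒  (a,b)_∞ = +1.
(215441, -253 / ℚ) ramifies at {11, 19, 23, 29}: a division algebra.

[11, 19, 23, 29]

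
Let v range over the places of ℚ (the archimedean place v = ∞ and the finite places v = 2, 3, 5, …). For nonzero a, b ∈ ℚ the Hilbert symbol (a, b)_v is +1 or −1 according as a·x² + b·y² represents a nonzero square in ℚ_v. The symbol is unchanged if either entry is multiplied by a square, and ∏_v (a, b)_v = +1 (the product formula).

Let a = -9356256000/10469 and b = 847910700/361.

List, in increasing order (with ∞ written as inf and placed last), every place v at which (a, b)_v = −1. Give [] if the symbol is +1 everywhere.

(a, b) ≡ (-96135, 19227) mod (ℚ^×)²; places V = {2, 3, 5, 7, 13, 17, 19, 29, ∞}.
(a,b)_∞: sgn(-96135)=−, sgn(19227)=+, so +1.
(a,b)_19: α=-2, u≡7; β=-2, v≡18 (mod 19); (7|19)=+1, (18|19)=-1; sign (−1)^0·+1^-2·-1^-2 = +1.
(a,b)_2: α=8, β=2; u≡1, v≡3 (mod 8); ε(u)ε(v)=0·1, αω(v)=8·1, βω(u)=2·0; sum ≡ 0  ⇒  +1.
(a,b)_13: α=1, u≡8; β=1, v≡4 (mod 13); (8|13)=-1, (4|13)=+1; sign (−1)^0·-1^1·+1^1 = -1.
(a,b)_29: α=-1, u≡24; β=1, v≡5 (mod 29); (24|29)=+1, (5|29)=+1; sign (−1)^0·+1^1·+1^-1 = +1.
(a,b)_17: α=1, u≡7; β=1, v≡13 (mod 17); (7|17)=-1, (13|17)=+1; sign (−1)^0·-1^1·+1^1 = -1.
(a,b)_3: α=3, u≡1; β=3, v≡1 (mod 3); (1|3)=+1, (1|3)=+1; sign (−1)^1·+1^3·+1^3 = -1.
(a,b)_5: α=3, u≡3; β=2, v≡3 (mod 5); (3|5)=-1, (3|5)=-1; sign (−1)^0·-1^2·-1^3 = -1.
(a,b)_7: α=2, u≡3; β=2, v≡5 (mod 7); (3|7)=-1, (5|7)=-1; sign (−1)^0·-1^2·-1^2 = +1.
Ram(-96135, 19227) = {3, 5, 13, 17}; no ℚ_3-point on the conic.

[3, 5, 13, 17]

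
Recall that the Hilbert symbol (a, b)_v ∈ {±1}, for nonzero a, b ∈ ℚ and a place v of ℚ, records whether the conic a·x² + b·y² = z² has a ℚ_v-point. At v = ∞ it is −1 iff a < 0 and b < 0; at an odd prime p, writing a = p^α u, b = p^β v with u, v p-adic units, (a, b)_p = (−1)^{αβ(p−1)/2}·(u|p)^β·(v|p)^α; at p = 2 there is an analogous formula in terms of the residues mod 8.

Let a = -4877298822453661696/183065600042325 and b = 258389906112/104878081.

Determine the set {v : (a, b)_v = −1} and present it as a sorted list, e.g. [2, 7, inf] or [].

[2, 37, 41, 43]

Mod squares: a ≡ -13, b ≡ 848003. Check v ∈ {∞, 2, 3, 5, 7, 11, 13, 19, 23, 37, 41, 43}.
v=11: a=11^-2·(≡5), b=11^-2·(≡6) mod 11; (5|11)=+1, (6|11)=-1; (−1)^{-2·-2·5}·(+1)^-2·(-1)^-2 = +1.
v=13: a=13^-1·(≡3), b=13^1·(≡1) mod 13; (3|13)=+1, (1|13)=+1; (−1)^{-1·1·6}·(+1)^1·(+1)^-1 = +1.
v=43: a=43^2·(≡22), b=43^1·(≡27) mod 43; (22|43)=-1, (27|43)=-1; (−1)^{2·1·21}·(-1)^1·(-1)^2 = -1.
v=3: a=3^-6·(≡2), b=3^2·(≡2) mod 3; (2|3)=-1, (2|3)=-1; (−1)^{-6·2·1}·(-1)^2·(-1)^-6 = +1.
v=19: a=19^-4·(≡9), b=19^-2·(≡3) mod 19; (9|19)=+1, (3|19)=-1; (−1)^{-4·-2·9}·(+1)^-2·(-1)^-4 = +1.
v=∞: -13 < 0 and 848003 > 0  ⇒  (a,b)_∞ = +1.
v=5: a=5^-2·(≡3), b=5^0·(≡2) mod 5; (3|5)=-1, (2|5)=-1; (−1)^{-2·0·2}·(-1)^0·(-1)^-2 = +1.
v=2: v_2(a)=12, v_2(b)=6; units ≡ 3, 3 (mod 8); ε·ε+αω+βω = 1·1+12·1+6·1 ≡ 1  ⇒  (a,b)_2 = -1.
v=7: a=7^-2·(≡4), b=7^-4·(≡2) mod 7; (4|7)=+1, (2|7)=+1; (−1)^{-2·-4·3}·(+1)^-4·(+1)^-2 = +1.
v=37: a=37^2·(≡22), b=37^1·(≡30) mod 37; (22|37)=-1, (30|37)=+1; (−1)^{2·1·18}·(-1)^1·(+1)^2 = -1.
v=41: a=41^2·(≡12), b=41^1·(≡29) mod 41; (12|41)=-1, (29|41)=-1; (−1)^{2·1·20}·(-1)^1·(-1)^2 = -1.
v=23: a=23^4·(≡19), b=23^2·(≡3) mod 23; (19|23)=-1, (3|23)=+1; (−1)^{4·2·11}·(-1)^2·(+1)^4 = +1.
Ram(-13, 848003) = {2, 37, 41, 43}; no ℚ_2-point on the conic.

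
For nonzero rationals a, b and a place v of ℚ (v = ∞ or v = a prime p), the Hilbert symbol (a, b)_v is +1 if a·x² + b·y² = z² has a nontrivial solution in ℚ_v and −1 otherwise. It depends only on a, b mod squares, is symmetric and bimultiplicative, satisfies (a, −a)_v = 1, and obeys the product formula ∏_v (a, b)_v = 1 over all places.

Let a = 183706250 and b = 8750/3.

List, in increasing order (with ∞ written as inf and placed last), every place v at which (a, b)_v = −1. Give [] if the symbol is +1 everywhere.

[3, 5]

Mod squares: a ≡ 293930, b ≡ 42. Check v ∈ {∞, 2, 3, 5, 7, 13, 17, 19}.
v=19: a=19^1·(≡11), b=19^0·(≡16) mod 19; (11|19)=+1, (16|19)=+1; (−1)^{1·0·9}·(+1)^0·(+1)^1 = +1.
v=2: v_2(a)=1, v_2(b)=1; units ≡ 5, 5 (mod 8); ε·ε+αω+βω = 0·0+1·1+1·1 ≡ 0  ⇒  (a,b)_2 = +1.
v=5: a=5^5·(≡1), b=5^4·(≡3) mod 5; (1|5)=+1, (3|5)=-1; (−1)^{5·4·2}·(+1)^4·(-1)^5 = -1.
v=3: a=3^0·(≡2), b=3^-1·(≡2) mod 3; (2|3)=-1, (2|3)=-1; (−1)^{0·-1·1}·(-1)^-1·(-1)^0 = -1.
v=7: a=7^1·(≡1), b=7^1·(≡6) mod 7; (1|7)=+1, (6|7)=-1; (−1)^{1·1·3}·(+1)^1·(-1)^1 = +1.
v=∞: 293930 > 0 and 42 > 0  ⇒  (a,b)_∞ = +1.
v=17: a=17^1·(≡13), b=17^0·(≡4) mod 17; (13|17)=+1, (4|17)=+1; (−1)^{1·0·8}·(+1)^0·(+1)^1 = +1.
v=13: a=13^1·(≡3), b=13^0·(≡9) mod 13; (3|13)=+1, (9|13)=+1; (−1)^{1·0·6}·(+1)^0·(+1)^1 = +1.
|Ram(293930, 42)| = 2, even; anisotropic at {3, 5}.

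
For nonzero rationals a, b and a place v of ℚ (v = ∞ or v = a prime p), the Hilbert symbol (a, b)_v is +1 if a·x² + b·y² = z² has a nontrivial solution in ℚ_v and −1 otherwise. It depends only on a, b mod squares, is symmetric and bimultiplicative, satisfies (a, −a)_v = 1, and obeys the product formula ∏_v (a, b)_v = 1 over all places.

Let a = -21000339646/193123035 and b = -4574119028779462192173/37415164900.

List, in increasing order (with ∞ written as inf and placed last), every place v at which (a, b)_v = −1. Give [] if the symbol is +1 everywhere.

[5, inf]

(a, b) ≡ (-10010, -13) mod (ℚ^×)²; places V = {2, 3, 5, 7, 11, 13, 19, 23, 29, 37, 41, ∞}.
(a,b)_11: α=3, u≡1; β=2, v≡4 (mod 11); (1|11)=+1, (4|11)=+1; sign (−1)^0·+1^2·+1^3 = +1.
(a,b)_5: α=-1, u≡2; β=-2, v≡2 (mod 5); (2|5)=-1, (2|5)=-1; sign (−1)^0·-1^-2·-1^-1 = -1.
(a,b)_3: α=-8, u≡1; β=2, v≡2 (mod 3); (1|3)=+1, (2|3)=-1; sign (−1)^0·+1^2·-1^-8 = +1.
(a,b)_7: α=-1, u≡5; β=0, v≡4 (mod 7); (5|7)=-1, (4|7)=+1; sign (−1)^0·-1^0·+1^-1 = +1.
(a,b)_19: α=2, u≡14; β=2, v≡4 (mod 19); (14|19)=-1, (4|19)=+1; sign (−1)^0·-1^2·+1^2 = +1.
(a,b)_41: α=2, u≡22; β=4, v≡34 (mod 41); (22|41)=-1, (34|41)=-1; sign (−1)^0·-1^4·-1^2 = +1.
(a,b)_37: α=0, u≡14; β=4, v≡17 (mod 37); (14|37)=-1, (17|37)=-1; sign (−1)^0·-1^4·-1^0 = +1.
(a,b)_29: α=-2, u≡9; β=-4, v≡25 (mod 29); (9|29)=+1, (25|29)=+1; sign (−1)^0·+1^-4·+1^-2 = +1.
(a,b)_13: α=1, u≡3; β=3, v≡4 (mod 13); (3|13)=+1, (4|13)=+1; sign (−1)^0·+1^3·+1^1 = +1.
(a,b)_∞: sgn(-10010)=−, sgn(-13)=−, so -1.
(a,b)_23: α=0, u≡18; β=-2, v≡22 (mod 23); (18|23)=+1, (22|23)=-1; sign (−1)^0·+1^-2·-1^0 = +1.
(a,b)_2: α=1, β=-2; u≡3, v≡3 (mod 8); ε(u)ε(v)=1·1, αω(v)=1·1, βω(u)=-2·1; sum ≡ 0  ⇒  +1.
Ram(-10010, -13) = {5, ∞}; no ℚ_5-point on the conic.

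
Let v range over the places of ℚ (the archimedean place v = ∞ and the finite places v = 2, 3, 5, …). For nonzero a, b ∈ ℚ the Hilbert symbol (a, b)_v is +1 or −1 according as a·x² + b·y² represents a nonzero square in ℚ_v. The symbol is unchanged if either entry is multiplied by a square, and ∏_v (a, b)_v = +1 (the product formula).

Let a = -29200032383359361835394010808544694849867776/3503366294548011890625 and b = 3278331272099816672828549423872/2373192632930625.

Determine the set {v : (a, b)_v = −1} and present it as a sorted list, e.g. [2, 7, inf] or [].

[2, 29, 31, 37, 43, 47]

Mod squares: a ≡ -1563361, b ≡ 43. Check v ∈ {∞, 2, 3, 5, 7, 11, 13, 29, 31, 37, 43, 47}.
v=13: a=13^6·(≡11), b=13^4·(≡9) mod 13; (11|13)=-1, (9|13)=+1; (−1)^{6·4·6}·(-1)^4·(+1)^6 = +1.
v=∞: -1563361 < 0 and 43 > 0  ⇒  (a,b)_∞ = +1.
v=31: a=31^5·(≡6), b=31^4·(≡17) mod 31; (6|31)=-1, (17|31)=-1; (−1)^{5·4·15}·(-1)^4·(-1)^5 = -1.
v=29: a=29^3·(≡26), b=29^2·(≡12) mod 29; (26|29)=-1, (12|29)=-1; (−1)^{3·2·14}·(-1)^2·(-1)^3 = -1.
v=5: a=5^-6·(≡4), b=5^-4·(≡3) mod 5; (4|5)=+1, (3|5)=-1; (−1)^{-6·-4·2}·(+1)^-4·(-1)^-6 = +1.
v=37: a=37^3·(≡30), b=37^2·(≡5) mod 37; (30|37)=+1, (5|37)=-1; (−1)^{3·2·18}·(+1)^2·(-1)^3 = -1.
v=47: a=47^3·(≡44), b=47^2·(≡38) mod 47; (44|47)=-1, (38|47)=-1; (−1)^{3·2·23}·(-1)^2·(-1)^3 = -1.
v=2: v_2(a)=12, v_2(b)=8; units ≡ 7, 3 (mod 8); ε·ε+αω+βω = 1·1+12·1+8·0 ≡ 1  ⇒  (a,b)_2 = -1.
v=3: a=3^-32·(≡2), b=3^-22·(≡1) mod 3; (2|3)=-1, (1|3)=+1; (−1)^{-32·-22·1}·(-1)^-22·(+1)^-32 = +1.
v=11: a=11^-2·(≡9), b=11^-2·(≡2) mod 11; (9|11)=+1, (2|11)=-1; (−1)^{-2·-2·5}·(+1)^-2·(-1)^-2 = +1.
v=7: a=7^6·(≡3), b=7^4·(≡2) mod 7; (3|7)=-1, (2|7)=+1; (−1)^{6·4·3}·(-1)^4·(+1)^6 = +1.
v=43: a=43^4·(≡22), b=43^3·(≡4) mod 43; (22|43)=-1, (4|43)=+1; (−1)^{4·3·21}·(-1)^3·(+1)^4 = -1.
(-1563361, 43 / ℚ) ramifies at {2, 29, 31, 37, 43, 47}: a division algebra.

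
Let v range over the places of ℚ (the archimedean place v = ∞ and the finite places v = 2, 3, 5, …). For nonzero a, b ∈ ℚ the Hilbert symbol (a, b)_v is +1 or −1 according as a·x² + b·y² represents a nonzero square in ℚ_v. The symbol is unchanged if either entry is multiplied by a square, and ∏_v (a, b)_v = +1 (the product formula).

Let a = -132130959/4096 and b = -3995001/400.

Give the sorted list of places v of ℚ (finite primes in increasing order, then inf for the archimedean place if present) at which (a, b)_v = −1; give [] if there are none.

[3, 19, 37, 43, 47, inf]

Mod squares: a ≡ -132130959, b ≡ -49321. Check v ∈ {∞, 2, 3, 5, 19, 31, 37, 43, 47}.
v=37: a=37^1·(≡35), b=37^1·(≡1) mod 37; (35|37)=-1, (1|37)=+1; (−1)^{1·1·18}·(-1)^1·(+1)^1 = -1.
v=19: a=19^1·(≡16), b=19^0·(≡15) mod 19; (16|19)=+1, (15|19)=-1; (−1)^{1·0·9}·(+1)^0·(-1)^1 = -1.
v=5: a=5^0·(≡1), b=5^-2·(≡4) mod 5; (1|5)=+1, (4|5)=+1; (−1)^{0·-2·2}·(+1)^-2·(+1)^0 = +1.
v=∞: -132130959 < 0 and -49321 < 0  ⇒  (a,b)_∞ = -1.
v=31: a=31^1·(≡14), b=31^1·(≡22) mod 31; (14|31)=+1, (22|31)=-1; (−1)^{1·1·15}·(+1)^1·(-1)^1 = +1.
v=3: a=3^1·(≡1), b=3^4·(≡2) mod 3; (1|3)=+1, (2|3)=-1; (−1)^{1·4·1}·(+1)^4·(-1)^1 = -1.
v=47: a=47^1·(≡28), b=47^0·(≡45) mod 47; (28|47)=+1, (45|47)=-1; (−1)^{1·0·23}·(+1)^0·(-1)^1 = -1.
v=43: a=43^1·(≡40), b=43^1·(≡31) mod 43; (40|43)=+1, (31|43)=+1; (−1)^{1·1·21}·(+1)^1·(+1)^1 = -1.
v=2: v_2(a)=-12, v_2(b)=-4; units ≡ 1, 7 (mod 8); ε·ε+αω+βω = 0·1+-12·0+-4·0 ≡ 0  ⇒  (a,b)_2 = +1.
Ram(-132130959, -49321) = {3, 19, 37, 43, 47, ∞}; no ℚ_3-point on the conic.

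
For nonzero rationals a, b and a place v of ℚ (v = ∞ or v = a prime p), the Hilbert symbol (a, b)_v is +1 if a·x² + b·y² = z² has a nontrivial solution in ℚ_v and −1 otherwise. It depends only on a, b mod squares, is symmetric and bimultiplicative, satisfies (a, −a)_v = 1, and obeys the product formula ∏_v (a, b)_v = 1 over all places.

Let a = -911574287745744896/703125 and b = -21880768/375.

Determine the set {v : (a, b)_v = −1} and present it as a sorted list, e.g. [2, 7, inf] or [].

[3, 7, 17, inf]

Mod squares: a ≡ -595, b ≡ -105. Check v ∈ {∞, 2, 3, 5, 7, 13, 17}.
v=7: a=7^3·(≡6), b=7^1·(≡3) mod 7; (6|7)=-1, (3|7)=-1; (−1)^{3·1·3}·(-1)^1·(-1)^3 = -1.
v=13: a=13^4·(≡12), b=13^2·(≡9) mod 13; (12|13)=+1, (9|13)=+1; (−1)^{4·2·6}·(+1)^2·(+1)^4 = +1.
v=5: a=5^-7·(≡1), b=5^-3·(≡4) mod 5; (1|5)=+1, (4|5)=+1; (−1)^{-7·-3·2}·(+1)^-3·(+1)^-7 = +1.
v=17: a=17^5·(≡13), b=17^2·(≡6) mod 17; (13|17)=+1, (6|17)=-1; (−1)^{5·2·8}·(+1)^2·(-1)^5 = -1.
v=2: v_2(a)=16, v_2(b)=6; units ≡ 5, 7 (mod 8); ε·ε+αω+βω = 0·1+16·0+6·1 ≡ 0  ⇒  (a,b)_2 = +1.
v=∞: -595 < 0 and -105 < 0  ⇒  (a,b)_∞ = -1.
v=3: a=3^-2·(≡2), b=3^-1·(≡1) mod 3; (2|3)=-1, (1|3)=+1; (−1)^{-2·-1·1}·(-1)^-1·(+1)^-2 = -1.
|Ram(-595, -105)| = 4, even; anisotropic at {3, 7, 17, ∞}.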